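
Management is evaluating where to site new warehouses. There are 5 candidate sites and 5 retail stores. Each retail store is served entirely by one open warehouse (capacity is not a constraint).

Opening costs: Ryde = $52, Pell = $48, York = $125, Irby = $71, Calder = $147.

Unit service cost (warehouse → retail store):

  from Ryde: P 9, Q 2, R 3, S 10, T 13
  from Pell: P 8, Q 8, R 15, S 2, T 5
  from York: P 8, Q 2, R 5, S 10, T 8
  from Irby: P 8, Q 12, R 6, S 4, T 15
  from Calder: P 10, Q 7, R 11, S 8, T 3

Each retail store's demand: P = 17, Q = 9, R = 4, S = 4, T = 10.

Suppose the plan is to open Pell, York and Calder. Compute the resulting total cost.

Each retail store is assigned to its cheapest site among the open ones.
{Pell, York, Calder}: P→Pell 8·17=136, Q→York 2·9=18, R→York 5·4=20, S→Pell 2·4=8, T→Calder 3·10=30. Service 212; fixed 320; total 532.

Total cost: 532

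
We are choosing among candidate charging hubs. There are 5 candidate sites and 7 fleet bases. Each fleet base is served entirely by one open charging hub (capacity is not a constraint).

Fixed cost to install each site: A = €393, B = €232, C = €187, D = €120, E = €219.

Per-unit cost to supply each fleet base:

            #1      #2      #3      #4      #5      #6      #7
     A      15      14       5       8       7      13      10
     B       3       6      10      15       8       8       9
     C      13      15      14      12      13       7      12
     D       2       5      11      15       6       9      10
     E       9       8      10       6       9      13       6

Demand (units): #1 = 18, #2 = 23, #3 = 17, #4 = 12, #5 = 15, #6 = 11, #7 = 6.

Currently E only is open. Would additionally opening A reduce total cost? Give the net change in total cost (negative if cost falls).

Current service cost with {E}: 902.
Adding A: each fleet base re-picks its cheapest; new service cost 787, saving 115.
Extra fixed cost: 393. Net change = 393 − 115 = 278.
(Totals: 1121 → 1399.)

No — net change +278 (cost rises by 278).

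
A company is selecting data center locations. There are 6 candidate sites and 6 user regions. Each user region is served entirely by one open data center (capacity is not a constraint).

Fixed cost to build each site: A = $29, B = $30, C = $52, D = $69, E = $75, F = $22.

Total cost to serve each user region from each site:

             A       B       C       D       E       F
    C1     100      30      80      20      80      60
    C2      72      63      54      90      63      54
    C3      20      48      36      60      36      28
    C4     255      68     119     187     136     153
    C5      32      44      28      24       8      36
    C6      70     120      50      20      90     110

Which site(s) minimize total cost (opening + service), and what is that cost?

Open B, D and F; minimum total cost 335.

For any fixed open set, each user region goes to its cheapest open site; total = fixed + service.
{B, D, F}: C1→D 20, C2→F 54, C3→F 28, C4→B 68, C5→D 24, C6→D 20. Service 214; fixed 121; total 335.
{A, B}: service 283 + fixed 59 = 342
{B, D}: C1→D 20, C2→B 63, C3→B 48, C4→B 68, C5→D 24, C6→D 20. Service 243; fixed 99; total 342.
{A, B, C, D, E, F}: C1→D 20, C2→C 54, C3→A 20, C4→B 68, C5→E 8, C6→D 20. Service 190; fixed 277; total 467.
No other subset beats 335.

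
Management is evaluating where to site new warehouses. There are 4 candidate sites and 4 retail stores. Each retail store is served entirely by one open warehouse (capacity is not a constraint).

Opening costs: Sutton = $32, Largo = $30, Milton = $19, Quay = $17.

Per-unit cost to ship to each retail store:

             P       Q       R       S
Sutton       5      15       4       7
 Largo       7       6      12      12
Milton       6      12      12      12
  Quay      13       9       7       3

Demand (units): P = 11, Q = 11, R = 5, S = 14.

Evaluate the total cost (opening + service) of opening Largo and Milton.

Each retail store is assigned to its cheapest site among the open ones.
{Largo, Milton}: P→Milton 6·11=66, Q→Largo 6·11=66, R→Largo 12·5=60, S→Largo 12·14=168. Service 360; fixed 49; total 409.

Total cost: 409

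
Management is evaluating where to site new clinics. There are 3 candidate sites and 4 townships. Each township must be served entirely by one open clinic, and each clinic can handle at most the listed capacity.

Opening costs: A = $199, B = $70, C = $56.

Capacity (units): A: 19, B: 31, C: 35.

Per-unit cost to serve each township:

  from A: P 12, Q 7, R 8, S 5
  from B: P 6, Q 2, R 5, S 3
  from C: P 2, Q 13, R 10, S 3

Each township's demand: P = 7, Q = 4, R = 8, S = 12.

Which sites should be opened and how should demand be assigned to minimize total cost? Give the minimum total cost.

Open {B}: P→B 6·7=42, Q→B 2·4=8, R→B 5·8=40, S→B 3·12=36.
Loads: B carries 31/31. Service 126; fixed 70; total 196.
Next best feasible plan costs 224.

Minimum total cost: 196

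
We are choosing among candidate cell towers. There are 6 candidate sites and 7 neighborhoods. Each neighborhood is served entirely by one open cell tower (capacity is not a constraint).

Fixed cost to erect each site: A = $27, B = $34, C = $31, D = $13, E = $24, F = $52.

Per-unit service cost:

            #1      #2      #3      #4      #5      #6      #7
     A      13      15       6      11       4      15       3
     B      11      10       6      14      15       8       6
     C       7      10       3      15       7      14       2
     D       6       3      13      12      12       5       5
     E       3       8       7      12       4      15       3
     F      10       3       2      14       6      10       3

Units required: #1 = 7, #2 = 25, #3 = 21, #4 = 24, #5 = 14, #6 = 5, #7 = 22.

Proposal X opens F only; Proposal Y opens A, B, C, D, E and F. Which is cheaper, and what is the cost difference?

Proposal Y is cheaper by 67.

Proposal X: {F}: #1→F 10·7=70, #2→F 3·25=75, #3→F 2·21=42, #4→F 14·24=336, #5→F 6·14=84, #6→F 10·5=50, #7→F 3·22=66. Service 723; fixed 52; total 775.
Proposal Y: {A, B, C, D, E, F}: #1→E 3·7=21, #2→D 3·25=75, #3→F 2·21=42, #4→A 11·24=264, #5→A 4·14=56, #6→D 5·5=25, #7→C 2·22=44. Service 527; fixed 181; total 708.
Difference: |775 − 708| = 67.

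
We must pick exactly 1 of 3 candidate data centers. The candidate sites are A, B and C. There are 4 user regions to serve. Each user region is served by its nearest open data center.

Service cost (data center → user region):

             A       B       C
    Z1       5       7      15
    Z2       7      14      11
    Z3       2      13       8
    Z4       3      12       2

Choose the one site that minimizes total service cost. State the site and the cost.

With exactly 1 open, each user region uses its cheapest among the chosen.
{A}: Z1→A 5, Z2→A 7, Z3→A 2, Z4→A 3. Service cost 17.
{C}: service cost 36
{B}: service cost 46
Among all 3 size-1 choices, {A} is lowest.

Choose A only; total service cost 17.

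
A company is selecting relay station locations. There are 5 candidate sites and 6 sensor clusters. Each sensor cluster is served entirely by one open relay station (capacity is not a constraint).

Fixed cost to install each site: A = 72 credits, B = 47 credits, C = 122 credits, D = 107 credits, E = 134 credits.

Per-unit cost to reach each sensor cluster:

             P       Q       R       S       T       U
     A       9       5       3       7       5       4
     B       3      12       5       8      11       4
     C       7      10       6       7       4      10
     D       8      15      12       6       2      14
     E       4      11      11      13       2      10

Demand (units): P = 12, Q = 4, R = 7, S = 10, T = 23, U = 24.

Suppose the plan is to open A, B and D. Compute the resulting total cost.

Total cost: 505

Each sensor cluster is assigned to its cheapest site among the open ones.
{A, B, D}: P→B 3·12=36, Q→A 5·4=20, R→A 3·7=21, S→D 6·10=60, T→D 2·23=46, U→A 4·24=96. Service 279; fixed 226; total 505.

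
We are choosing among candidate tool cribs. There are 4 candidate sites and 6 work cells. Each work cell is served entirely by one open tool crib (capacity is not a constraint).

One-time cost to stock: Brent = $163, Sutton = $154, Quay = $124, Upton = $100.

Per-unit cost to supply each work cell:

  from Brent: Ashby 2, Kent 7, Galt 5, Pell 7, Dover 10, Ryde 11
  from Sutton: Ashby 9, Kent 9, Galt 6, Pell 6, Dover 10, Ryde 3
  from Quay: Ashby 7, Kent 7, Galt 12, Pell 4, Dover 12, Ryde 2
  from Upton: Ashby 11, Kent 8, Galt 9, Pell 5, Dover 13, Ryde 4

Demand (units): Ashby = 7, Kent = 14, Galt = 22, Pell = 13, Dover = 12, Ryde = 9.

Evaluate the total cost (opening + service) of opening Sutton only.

Total cost: 700

Each work cell is assigned to its cheapest site among the open ones.
{Sutton}: Ashby→Sutton 9·7=63, Kent→Sutton 9·14=126, Galt→Sutton 6·22=132, Pell→Sutton 6·13=78, Dover→Sutton 10·12=120, Ryde→Sutton 3·9=27. Service 546; fixed 154; total 700.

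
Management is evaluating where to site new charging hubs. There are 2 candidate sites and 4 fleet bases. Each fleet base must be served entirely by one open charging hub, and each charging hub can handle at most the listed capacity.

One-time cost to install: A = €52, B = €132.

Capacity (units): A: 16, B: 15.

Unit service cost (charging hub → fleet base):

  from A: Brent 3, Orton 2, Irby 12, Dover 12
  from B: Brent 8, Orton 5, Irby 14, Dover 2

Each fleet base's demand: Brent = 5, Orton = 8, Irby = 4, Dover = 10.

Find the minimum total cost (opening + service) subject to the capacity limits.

Minimum total cost: 291

Open {A, B}: Brent→A 3·5=15, Orton→A 2·8=16, Irby→B 14·4=56, Dover→B 2·10=20.
Loads: A carries 13/16, B carries 14/15. Service 107; fixed 184; total 291.
Next best feasible plan costs 308.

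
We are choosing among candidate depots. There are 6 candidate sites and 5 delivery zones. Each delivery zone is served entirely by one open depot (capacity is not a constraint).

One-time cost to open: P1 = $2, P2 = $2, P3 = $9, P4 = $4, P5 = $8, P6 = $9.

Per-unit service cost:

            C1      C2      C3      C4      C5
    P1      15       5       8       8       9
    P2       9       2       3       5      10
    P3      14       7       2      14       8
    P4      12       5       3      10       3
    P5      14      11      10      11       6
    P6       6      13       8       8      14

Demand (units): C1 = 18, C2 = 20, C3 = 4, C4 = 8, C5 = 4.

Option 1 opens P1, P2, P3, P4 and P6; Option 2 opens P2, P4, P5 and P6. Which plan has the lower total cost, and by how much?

Option 1 is cheaper by 1.

Option 1: {P1, P2, P3, P4, P6}: C1→P6 6·18=108, C2→P2 2·20=40, C3→P3 2·4=8, C4→P2 5·8=40, C5→P4 3·4=12. Service 208; fixed 26; total 234.
Option 2: {P2, P4, P5, P6}: C1→P6 6·18=108, C2→P2 2·20=40, C3→P2 3·4=12, C4→P2 5·8=40, C5→P4 3·4=12. Service 212; fixed 23; total 235.
Difference: |234 − 235| = 1.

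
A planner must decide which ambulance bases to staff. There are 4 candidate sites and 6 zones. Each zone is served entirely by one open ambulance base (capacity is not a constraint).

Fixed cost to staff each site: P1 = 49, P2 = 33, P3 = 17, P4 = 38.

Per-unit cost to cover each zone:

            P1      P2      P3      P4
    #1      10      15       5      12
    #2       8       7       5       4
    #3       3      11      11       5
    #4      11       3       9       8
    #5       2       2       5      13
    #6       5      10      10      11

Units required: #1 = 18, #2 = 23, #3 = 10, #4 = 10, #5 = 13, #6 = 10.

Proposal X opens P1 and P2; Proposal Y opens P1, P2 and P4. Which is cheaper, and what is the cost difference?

Proposal X: {P1, P2}: #1→P1 10·18=180, #2→P2 7·23=161, #3→P1 3·10=30, #4→P2 3·10=30, #5→P1 2·13=26, #6→P1 5·10=50. Service 477; fixed 82; total 559.
Proposal Y: {P1, P2, P4}: #1→P1 10·18=180, #2→P4 4·23=92, #3→P1 3·10=30, #4→P2 3·10=30, #5→P1 2·13=26, #6→P1 5·10=50. Service 408; fixed 120; total 528.
Difference: |559 − 528| = 31.

Proposal Y is cheaper by 31.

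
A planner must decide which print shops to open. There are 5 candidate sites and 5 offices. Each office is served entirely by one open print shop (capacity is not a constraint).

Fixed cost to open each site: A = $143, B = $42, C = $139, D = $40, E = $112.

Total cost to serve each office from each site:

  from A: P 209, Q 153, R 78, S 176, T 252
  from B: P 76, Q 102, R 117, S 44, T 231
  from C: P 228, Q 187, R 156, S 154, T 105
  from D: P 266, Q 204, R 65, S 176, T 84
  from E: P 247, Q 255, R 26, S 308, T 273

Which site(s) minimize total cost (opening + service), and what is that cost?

For any fixed open set, each office goes to its cheapest open site; total = fixed + service.
{B, D}: P→B 76, Q→B 102, R→D 65, S→B 44, T→D 84. Service 371; fixed 82; total 453.
{B, D, E}: P→B 76, Q→B 102, R→E 26, S→B 44, T→D 84. Service 332; fixed 194; total 526.
{B, C, D}: service 371 + fixed 221 = 592
{A, B, C, D, E}: P→B 76, Q→B 102, R→E 26, S→B 44, T→D 84. Service 332; fixed 476; total 808.
No other subset beats 453.

Open B and D; minimum total cost 453.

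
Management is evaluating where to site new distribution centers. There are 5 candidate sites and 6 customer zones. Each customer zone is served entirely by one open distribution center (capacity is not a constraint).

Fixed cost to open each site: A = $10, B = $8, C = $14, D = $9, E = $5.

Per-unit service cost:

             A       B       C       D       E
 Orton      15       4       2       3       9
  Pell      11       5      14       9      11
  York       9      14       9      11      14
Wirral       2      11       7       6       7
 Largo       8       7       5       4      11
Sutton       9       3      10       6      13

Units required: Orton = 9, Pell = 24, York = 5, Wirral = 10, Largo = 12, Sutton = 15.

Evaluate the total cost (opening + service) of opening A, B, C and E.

Total cost: 345

Each customer zone is assigned to its cheapest site among the open ones.
{A, B, C, E}: Orton→C 2·9=18, Pell→B 5·24=120, York→A 9·5=45, Wirral→A 2·10=20, Largo→C 5·12=60, Sutton→B 3·15=45. Service 308; fixed 37; total 345.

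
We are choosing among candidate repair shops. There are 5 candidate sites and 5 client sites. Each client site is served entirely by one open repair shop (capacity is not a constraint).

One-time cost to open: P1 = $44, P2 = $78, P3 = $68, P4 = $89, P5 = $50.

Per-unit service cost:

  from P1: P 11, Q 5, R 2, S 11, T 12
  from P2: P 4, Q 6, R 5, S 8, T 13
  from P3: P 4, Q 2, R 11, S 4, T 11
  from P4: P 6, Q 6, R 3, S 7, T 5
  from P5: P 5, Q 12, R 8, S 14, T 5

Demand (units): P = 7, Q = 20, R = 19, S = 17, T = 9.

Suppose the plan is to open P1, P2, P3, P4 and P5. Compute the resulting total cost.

Each client site is assigned to its cheapest site among the open ones.
{P1, P2, P3, P4, P5}: P→P2 4·7=28, Q→P3 2·20=40, R→P1 2·19=38, S→P3 4·17=68, T→P4 5·9=45. Service 219; fixed 329; total 548.

Total cost: 548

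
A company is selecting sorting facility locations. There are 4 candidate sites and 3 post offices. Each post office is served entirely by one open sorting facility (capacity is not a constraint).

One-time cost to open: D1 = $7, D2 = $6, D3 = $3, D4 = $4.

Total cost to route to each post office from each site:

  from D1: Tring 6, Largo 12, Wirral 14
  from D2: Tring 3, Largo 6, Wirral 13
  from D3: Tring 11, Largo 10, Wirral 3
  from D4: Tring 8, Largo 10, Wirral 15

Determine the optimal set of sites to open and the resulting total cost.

Open D2 and D3; minimum total cost 21.

For any fixed open set, each post office goes to its cheapest open site; total = fixed + service.
{D2, D3}: Tring→D2 3, Largo→D2 6, Wirral→D3 3. Service 12; fixed 9; total 21.
{D2, D3, D4}: Tring→D2 3, Largo→D2 6, Wirral→D3 3. Service 12; fixed 13; total 25.
{D3}: service 24 + fixed 3 = 27
{D1, D2, D3, D4}: service 12 + fixed 20 = 32
(All 15 nonempty subsets were checked; D2 and D3 is lowest.)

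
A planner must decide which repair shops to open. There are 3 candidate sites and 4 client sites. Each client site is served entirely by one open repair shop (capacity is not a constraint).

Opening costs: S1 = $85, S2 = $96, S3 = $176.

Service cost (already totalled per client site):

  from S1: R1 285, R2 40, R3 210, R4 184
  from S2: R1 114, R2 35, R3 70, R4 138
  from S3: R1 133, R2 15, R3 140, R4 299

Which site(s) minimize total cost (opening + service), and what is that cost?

For any fixed open set, each client site goes to its cheapest open site; total = fixed + service.
{S2}: R1→S2 114, R2→S2 35, R3→S2 70, R4→S2 138. Service 357; fixed 96; total 453.
{S1, S2}: service 357 + fixed 181 = 538
{S2, S3}: service 337 + fixed 272 = 609
{S1, S2, S3}: R1→S2 114, R2→S3 15, R3→S2 70, R4→S2 138. Service 337; fixed 357; total 694.
(All 7 nonempty subsets were checked; S2 only is lowest.)

Open S2 only; minimum total cost 453.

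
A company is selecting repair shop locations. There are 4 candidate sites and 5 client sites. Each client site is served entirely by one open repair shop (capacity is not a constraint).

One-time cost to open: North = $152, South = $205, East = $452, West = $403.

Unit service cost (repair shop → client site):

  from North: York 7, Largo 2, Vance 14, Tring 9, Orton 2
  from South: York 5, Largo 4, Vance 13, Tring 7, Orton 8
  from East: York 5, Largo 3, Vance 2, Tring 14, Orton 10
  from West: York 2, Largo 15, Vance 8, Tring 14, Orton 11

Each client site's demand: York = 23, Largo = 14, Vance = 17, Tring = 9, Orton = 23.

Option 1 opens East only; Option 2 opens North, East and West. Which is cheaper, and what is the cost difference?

Option 1 is cheaper by 243.

Option 1: {East}: York→East 5·23=115, Largo→East 3·14=42, Vance→East 2·17=34, Tring→East 14·9=126, Orton→East 10·23=230. Service 547; fixed 452; total 999.
Option 2: {North, East, West}: York→West 2·23=46, Largo→North 2·14=28, Vance→East 2·17=34, Tring→North 9·9=81, Orton→North 2·23=46. Service 235; fixed 1007; total 1242.
Difference: |999 − 1242| = 243.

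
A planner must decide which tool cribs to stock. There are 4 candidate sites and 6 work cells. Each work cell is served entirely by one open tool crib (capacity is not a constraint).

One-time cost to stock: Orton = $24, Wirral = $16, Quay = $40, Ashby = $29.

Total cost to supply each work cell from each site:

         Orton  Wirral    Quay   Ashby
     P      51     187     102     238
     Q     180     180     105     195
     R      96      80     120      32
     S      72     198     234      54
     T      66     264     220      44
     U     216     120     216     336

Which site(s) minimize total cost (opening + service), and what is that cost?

For any fixed open set, each work cell goes to its cheapest open site; total = fixed + service.
{Orton, Wirral, Quay, Ashby}: P→Orton 51, Q→Quay 105, R→Ashby 32, S→Ashby 54, T→Ashby 44, U→Wirral 120. Service 406; fixed 109; total 515.
{Wirral, Quay, Ashby}: P→Quay 102, Q→Quay 105, R→Ashby 32, S→Ashby 54, T→Ashby 44, U→Wirral 120. Service 457; fixed 85; total 542.
{Orton, Wirral, Ashby}: P→Orton 51, Q→Orton 180, R→Ashby 32, S→Ashby 54, T→Ashby 44, U→Wirral 120. Service 481; fixed 69; total 550.
{Wirral}: P→Wirral 187, Q→Wirral 180, R→Wirral 80, S→Wirral 198, T→Wirral 264, U→Wirral 120. Service 1029; fixed 16; total 1045.
No other subset beats 515.

Open Orton, Wirral, Quay and Ashby; minimum total cost 515.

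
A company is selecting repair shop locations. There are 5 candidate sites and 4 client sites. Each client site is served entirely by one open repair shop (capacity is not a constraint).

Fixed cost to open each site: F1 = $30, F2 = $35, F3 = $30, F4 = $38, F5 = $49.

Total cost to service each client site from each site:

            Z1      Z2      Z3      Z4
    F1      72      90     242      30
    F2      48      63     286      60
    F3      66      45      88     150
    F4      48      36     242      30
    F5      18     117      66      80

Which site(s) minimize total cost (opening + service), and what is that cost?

Open F4 and F5; minimum total cost 237.

For any fixed open set, each client site goes to its cheapest open site; total = fixed + service.
{F4, F5}: Z1→F5 18, Z2→F4 36, Z3→F5 66, Z4→F4 30. Service 150; fixed 87; total 237.
{F1, F4, F5}: Z1→F5 18, Z2→F4 36, Z3→F5 66, Z4→F1 30. Service 150; fixed 117; total 267.
{F3, F4, F5}: Z1→F5 18, Z2→F4 36, Z3→F5 66, Z4→F4 30. Service 150; fixed 117; total 267.
{F1, F2, F3, F4, F5}: service 150 + fixed 182 = 332
No other subset beats 237.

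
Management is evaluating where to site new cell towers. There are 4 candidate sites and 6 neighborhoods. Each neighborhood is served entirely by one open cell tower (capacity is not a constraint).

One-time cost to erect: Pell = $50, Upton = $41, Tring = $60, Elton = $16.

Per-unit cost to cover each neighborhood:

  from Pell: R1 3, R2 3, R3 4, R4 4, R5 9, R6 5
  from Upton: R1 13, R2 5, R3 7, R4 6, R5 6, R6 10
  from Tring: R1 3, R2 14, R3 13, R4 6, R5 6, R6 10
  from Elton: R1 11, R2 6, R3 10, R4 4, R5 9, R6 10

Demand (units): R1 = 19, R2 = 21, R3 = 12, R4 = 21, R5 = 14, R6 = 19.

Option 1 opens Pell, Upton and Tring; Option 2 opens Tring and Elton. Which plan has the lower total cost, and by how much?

Option 1: {Pell, Upton, Tring}: R1→Pell 3·19=57, R2→Pell 3·21=63, R3→Pell 4·12=48, R4→Pell 4·21=84, R5→Upton 6·14=84, R6→Pell 5·19=95. Service 431; fixed 151; total 582.
Option 2: {Tring, Elton}: R1→Tring 3·19=57, R2→Elton 6·21=126, R3→Elton 10·12=120, R4→Elton 4·21=84, R5→Tring 6·14=84, R6→Tring 10·19=190. Service 661; fixed 76; total 737.
Difference: |582 − 737| = 155.

Option 1 is cheaper by 155.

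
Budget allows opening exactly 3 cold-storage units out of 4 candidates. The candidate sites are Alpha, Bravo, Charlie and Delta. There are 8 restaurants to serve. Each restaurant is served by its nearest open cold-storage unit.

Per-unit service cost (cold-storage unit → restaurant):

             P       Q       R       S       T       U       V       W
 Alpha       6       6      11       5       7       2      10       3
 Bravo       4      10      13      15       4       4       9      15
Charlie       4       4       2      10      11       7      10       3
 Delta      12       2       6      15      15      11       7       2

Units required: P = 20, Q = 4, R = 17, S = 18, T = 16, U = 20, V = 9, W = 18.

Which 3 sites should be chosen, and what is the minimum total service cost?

With exactly 3 open, each restaurant uses its cheapest among the chosen.
{Alpha, Bravo, Charlie}: P→Bravo 4·20=80, Q→Charlie 4·4=16, R→Charlie 2·17=34, S→Alpha 5·18=90, T→Bravo 4·16=64, U→Alpha 2·20=40, V→Bravo 9·9=81, W→Alpha 3·18=54. Service cost 459.
{Alpha, Charlie, Delta}: service cost 463
{Alpha, Bravo, Delta}: service cost 483
Among all 4 size-3 choices, {Alpha, Bravo, Charlie} is lowest.

Choose Alpha, Bravo and Charlie; total service cost 459.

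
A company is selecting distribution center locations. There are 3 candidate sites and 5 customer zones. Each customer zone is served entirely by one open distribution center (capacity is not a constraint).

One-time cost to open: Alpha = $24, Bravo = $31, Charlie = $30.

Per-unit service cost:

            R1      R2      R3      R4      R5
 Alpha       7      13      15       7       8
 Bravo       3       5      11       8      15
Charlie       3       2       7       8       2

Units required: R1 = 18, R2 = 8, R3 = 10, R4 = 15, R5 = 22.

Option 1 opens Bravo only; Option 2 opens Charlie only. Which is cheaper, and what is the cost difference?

Option 2 is cheaper by 351.

Option 1: {Bravo}: R1→Bravo 3·18=54, R2→Bravo 5·8=40, R3→Bravo 11·10=110, R4→Bravo 8·15=120, R5→Bravo 15·22=330. Service 654; fixed 31; total 685.
Option 2: {Charlie}: R1→Charlie 3·18=54, R2→Charlie 2·8=16, R3→Charlie 7·10=70, R4→Charlie 8·15=120, R5→Charlie 2·22=44. Service 304; fixed 30; total 334.
Difference: |685 − 334| = 351.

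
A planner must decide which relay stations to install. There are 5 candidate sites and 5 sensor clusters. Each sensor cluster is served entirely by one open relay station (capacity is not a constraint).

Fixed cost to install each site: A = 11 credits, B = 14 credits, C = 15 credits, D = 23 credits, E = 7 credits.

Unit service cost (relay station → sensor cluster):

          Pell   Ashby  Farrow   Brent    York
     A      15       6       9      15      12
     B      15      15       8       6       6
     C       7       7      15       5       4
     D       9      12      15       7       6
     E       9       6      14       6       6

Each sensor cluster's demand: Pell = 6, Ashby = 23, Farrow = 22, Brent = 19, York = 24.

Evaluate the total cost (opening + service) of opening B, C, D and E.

Each sensor cluster is assigned to its cheapest site among the open ones.
{B, C, D, E}: Pell→C 7·6=42, Ashby→E 6·23=138, Farrow→B 8·22=176, Brent→C 5·19=95, York→C 4·24=96. Service 547; fixed 59; total 606.

Total cost: 606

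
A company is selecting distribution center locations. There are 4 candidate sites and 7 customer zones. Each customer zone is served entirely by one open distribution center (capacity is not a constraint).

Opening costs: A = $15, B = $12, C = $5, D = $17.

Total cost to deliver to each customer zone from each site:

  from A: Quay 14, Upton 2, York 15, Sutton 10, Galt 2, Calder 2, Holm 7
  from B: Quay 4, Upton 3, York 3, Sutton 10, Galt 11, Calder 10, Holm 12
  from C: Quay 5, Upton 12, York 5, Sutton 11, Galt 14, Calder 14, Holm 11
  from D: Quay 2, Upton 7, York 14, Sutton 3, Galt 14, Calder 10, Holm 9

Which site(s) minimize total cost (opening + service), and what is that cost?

Open A and C; minimum total cost 53.

For any fixed open set, each customer zone goes to its cheapest open site; total = fixed + service.
{A, C}: Quay→C 5, Upton→A 2, York→C 5, Sutton→A 10, Galt→A 2, Calder→A 2, Holm→A 7. Service 33; fixed 20; total 53.
{A, B}: Quay→B 4, Upton→A 2, York→B 3, Sutton→A 10, Galt→A 2, Calder→A 2, Holm→A 7. Service 30; fixed 27; total 57.
{A, C, D}: service 23 + fixed 37 = 60
{A, B, C, D}: service 21 + fixed 49 = 70
(All 15 nonempty subsets were checked; A and C is lowest.)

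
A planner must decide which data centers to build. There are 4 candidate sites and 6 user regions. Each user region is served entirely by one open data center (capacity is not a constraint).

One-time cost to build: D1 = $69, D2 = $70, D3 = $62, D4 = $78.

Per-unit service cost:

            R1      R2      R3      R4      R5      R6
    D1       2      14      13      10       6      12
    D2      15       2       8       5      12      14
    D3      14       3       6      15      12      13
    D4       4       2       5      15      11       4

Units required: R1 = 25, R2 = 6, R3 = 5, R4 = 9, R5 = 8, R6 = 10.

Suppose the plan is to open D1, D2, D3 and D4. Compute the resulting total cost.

Each user region is assigned to its cheapest site among the open ones.
{D1, D2, D3, D4}: R1→D1 2·25=50, R2→D2 2·6=12, R3→D4 5·5=25, R4→D2 5·9=45, R5→D1 6·8=48, R6→D4 4·10=40. Service 220; fixed 279; total 499.

Total cost: 499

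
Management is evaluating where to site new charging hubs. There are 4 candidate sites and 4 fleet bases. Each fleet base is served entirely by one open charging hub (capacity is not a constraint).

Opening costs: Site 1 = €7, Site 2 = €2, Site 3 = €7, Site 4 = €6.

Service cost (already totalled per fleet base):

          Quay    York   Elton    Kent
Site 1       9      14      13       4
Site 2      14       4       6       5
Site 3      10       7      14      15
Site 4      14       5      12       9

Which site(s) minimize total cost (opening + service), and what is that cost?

For any fixed open set, each fleet base goes to its cheapest open site; total = fixed + service.
{Site 2}: Quay→Site 2 14, York→Site 2 4, Elton→Site 2 6, Kent→Site 2 5. Service 29; fixed 2; total 31.
{Site 1, Site 2}: service 23 + fixed 9 = 32
{Site 2, Site 3}: Quay→Site 3 10, York→Site 2 4, Elton→Site 2 6, Kent→Site 2 5. Service 25; fixed 9; total 34.
{Site 1, Site 2, Site 3, Site 4}: service 23 + fixed 22 = 45
(All 15 nonempty subsets were checked; Site 2 only is lowest.)

Open Site 2 only; minimum total cost 31.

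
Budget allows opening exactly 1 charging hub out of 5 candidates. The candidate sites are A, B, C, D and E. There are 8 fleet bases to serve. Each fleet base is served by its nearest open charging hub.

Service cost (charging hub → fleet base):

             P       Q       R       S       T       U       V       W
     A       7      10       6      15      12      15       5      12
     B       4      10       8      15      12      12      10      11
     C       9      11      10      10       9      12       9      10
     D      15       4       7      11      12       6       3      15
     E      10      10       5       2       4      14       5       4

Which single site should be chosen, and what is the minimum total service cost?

Choose E only; total service cost 54.

With exactly 1 open, each fleet base uses its cheapest among the chosen.
{E}: P→E 10, Q→E 10, R→E 5, S→E 2, T→E 4, U→E 14, V→E 5, W→E 4. Service cost 54.
{D}: service cost 73
{C}: service cost 80
Among all 5 size-1 choices, {E} is lowest.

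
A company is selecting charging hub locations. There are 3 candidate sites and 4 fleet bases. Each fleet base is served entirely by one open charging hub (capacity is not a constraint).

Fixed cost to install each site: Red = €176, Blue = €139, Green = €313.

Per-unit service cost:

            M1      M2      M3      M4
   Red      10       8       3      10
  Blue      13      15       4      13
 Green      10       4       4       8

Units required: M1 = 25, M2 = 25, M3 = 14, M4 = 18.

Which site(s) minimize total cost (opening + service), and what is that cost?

For any fixed open set, each fleet base goes to its cheapest open site; total = fixed + service.
{Red}: M1→Red 10·25=250, M2→Red 8·25=200, M3→Red 3·14=42, M4→Red 10·18=180. Service 672; fixed 176; total 848.
{Green}: service 550 + fixed 313 = 863
{Red, Blue}: service 672 + fixed 315 = 987
{Red, Blue, Green}: M1→Red 10·25=250, M2→Green 4·25=100, M3→Red 3·14=42, M4→Green 8·18=144. Service 536; fixed 628; total 1164.
(All 7 nonempty subsets were checked; Red only is lowest.)

Open Red only; minimum total cost 848.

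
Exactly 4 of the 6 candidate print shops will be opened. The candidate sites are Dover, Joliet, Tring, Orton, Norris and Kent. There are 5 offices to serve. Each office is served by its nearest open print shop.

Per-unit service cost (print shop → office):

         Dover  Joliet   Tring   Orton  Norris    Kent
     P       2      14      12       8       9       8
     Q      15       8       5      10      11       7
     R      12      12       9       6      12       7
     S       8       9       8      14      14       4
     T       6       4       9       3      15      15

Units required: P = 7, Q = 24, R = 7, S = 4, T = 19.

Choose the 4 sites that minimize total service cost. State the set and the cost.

With exactly 4 open, each office uses its cheapest among the chosen.
{Dover, Tring, Orton, Kent}: P→Dover 2·7=14, Q→Tring 5·24=120, R→Orton 6·7=42, S→Kent 4·4=16, T→Orton 3·19=57. Service cost 249.
{Dover, Joliet, Tring, Orton}: service cost 265
{Dover, Tring, Orton, Norris}: service cost 265
Among all 15 size-4 choices, {Dover, Tring, Orton, Kent} is lowest.

Choose Dover, Tring, Orton and Kent; total service cost 249.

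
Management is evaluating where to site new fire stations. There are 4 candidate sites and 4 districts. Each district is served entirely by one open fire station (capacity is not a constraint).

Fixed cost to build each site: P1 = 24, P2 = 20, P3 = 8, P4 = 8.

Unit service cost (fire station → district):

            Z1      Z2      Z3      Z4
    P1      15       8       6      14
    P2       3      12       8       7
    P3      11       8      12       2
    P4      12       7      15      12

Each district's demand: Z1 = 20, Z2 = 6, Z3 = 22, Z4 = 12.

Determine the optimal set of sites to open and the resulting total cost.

For any fixed open set, each district goes to its cheapest open site; total = fixed + service.
{P1, P2, P3}: Z1→P2 3·20=60, Z2→P1 8·6=48, Z3→P1 6·22=132, Z4→P3 2·12=24. Service 264; fixed 52; total 316.
{P1, P2, P3, P4}: service 258 + fixed 60 = 318
{P2, P3}: service 308 + fixed 28 = 336
{P3}: service 556 + fixed 8 = 564
No other subset beats 316.

Open P1, P2 and P3; minimum total cost 316.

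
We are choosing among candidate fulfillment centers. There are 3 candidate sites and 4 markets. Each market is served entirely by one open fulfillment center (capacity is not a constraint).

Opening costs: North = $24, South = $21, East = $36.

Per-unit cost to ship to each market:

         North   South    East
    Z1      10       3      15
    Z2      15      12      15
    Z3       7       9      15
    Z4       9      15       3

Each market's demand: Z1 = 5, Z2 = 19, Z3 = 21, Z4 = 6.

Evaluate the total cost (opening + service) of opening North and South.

Each market is assigned to its cheapest site among the open ones.
{North, South}: Z1→South 3·5=15, Z2→South 12·19=228, Z3→North 7·21=147, Z4→North 9·6=54. Service 444; fixed 45; total 489.

Total cost: 489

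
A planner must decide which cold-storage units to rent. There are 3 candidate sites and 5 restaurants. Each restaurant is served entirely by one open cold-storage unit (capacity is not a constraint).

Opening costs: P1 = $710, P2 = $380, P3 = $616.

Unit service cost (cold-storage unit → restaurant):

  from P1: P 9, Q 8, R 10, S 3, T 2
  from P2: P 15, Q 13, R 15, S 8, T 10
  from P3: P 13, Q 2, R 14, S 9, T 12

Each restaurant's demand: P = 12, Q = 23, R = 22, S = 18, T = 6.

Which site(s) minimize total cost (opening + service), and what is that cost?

Open P1 only; minimum total cost 1288.

For any fixed open set, each restaurant goes to its cheapest open site; total = fixed + service.
{P1}: P→P1 9·12=108, Q→P1 8·23=184, R→P1 10·22=220, S→P1 3·18=54, T→P1 2·6=12. Service 578; fixed 710; total 1288.
{P3}: P→P3 13·12=156, Q→P3 2·23=46, R→P3 14·22=308, S→P3 9·18=162, T→P3 12·6=72. Service 744; fixed 616; total 1360.
{P2}: service 1013 + fixed 380 = 1393
{P1, P2, P3}: service 440 + fixed 1706 = 2146
(All 7 nonempty subsets were checked; P1 only is lowest.)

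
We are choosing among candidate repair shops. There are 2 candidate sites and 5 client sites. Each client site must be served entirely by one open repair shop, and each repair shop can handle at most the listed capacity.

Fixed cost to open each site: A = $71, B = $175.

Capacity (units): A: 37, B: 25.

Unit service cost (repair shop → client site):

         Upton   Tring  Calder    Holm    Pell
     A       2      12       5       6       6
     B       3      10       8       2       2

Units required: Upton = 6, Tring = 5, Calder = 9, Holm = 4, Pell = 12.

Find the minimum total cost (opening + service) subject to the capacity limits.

Minimum total cost: 284

Open {A}: Upton→A 2·6=12, Tring→A 12·5=60, Calder→A 5·9=45, Holm→A 6·4=24, Pell→A 6·12=72.
Loads: A carries 36/37. Service 213; fixed 71; total 284.
Next best feasible plan costs 385.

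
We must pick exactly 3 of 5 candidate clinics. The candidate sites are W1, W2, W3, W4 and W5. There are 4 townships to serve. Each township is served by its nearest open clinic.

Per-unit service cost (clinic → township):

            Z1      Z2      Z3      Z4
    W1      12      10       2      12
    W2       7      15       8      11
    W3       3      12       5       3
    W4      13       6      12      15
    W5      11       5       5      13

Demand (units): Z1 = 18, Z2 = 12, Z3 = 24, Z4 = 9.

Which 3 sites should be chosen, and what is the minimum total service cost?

Choose W1, W3 and W5; total service cost 189.

With exactly 3 open, each township uses its cheapest among the chosen.
{W1, W3, W5}: Z1→W3 3·18=54, Z2→W5 5·12=60, Z3→W1 2·24=48, Z4→W3 3·9=27. Service cost 189.
{W1, W3, W4}: service cost 201
{W1, W2, W3}: service cost 249
Among all 10 size-3 choices, {W1, W3, W5} is lowest.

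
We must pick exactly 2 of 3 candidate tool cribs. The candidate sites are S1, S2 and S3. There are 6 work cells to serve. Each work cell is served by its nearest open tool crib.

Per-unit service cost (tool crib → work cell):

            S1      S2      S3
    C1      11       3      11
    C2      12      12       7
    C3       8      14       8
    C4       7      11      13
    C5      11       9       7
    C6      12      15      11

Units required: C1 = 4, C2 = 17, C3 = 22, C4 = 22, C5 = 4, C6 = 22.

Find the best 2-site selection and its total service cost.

With exactly 2 open, each work cell uses its cheapest among the chosen.
{S1, S3}: C1→S1 11·4=44, C2→S3 7·17=119, C3→S1 8·22=176, C4→S1 7·22=154, C5→S3 7·4=28, C6→S3 11·22=242. Service cost 763.
{S2, S3}: service cost 819
{S1, S2}: service cost 846
Among all 3 size-2 choices, {S1, S3} is lowest.

Choose S1 and S3; total service cost 763.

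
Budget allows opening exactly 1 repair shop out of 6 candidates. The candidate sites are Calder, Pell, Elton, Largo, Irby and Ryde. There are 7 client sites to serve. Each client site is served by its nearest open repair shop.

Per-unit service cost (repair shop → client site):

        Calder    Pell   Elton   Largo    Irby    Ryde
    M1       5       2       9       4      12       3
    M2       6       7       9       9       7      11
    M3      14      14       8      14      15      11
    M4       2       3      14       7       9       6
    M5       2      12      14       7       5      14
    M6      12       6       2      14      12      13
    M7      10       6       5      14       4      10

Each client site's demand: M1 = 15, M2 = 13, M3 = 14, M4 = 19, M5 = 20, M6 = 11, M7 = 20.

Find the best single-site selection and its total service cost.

Choose Calder only; total service cost 759.

With exactly 1 open, each client site uses its cheapest among the chosen.
{Calder}: M1→Calder 5·15=75, M2→Calder 6·13=78, M3→Calder 14·14=196, M4→Calder 2·19=38, M5→Calder 2·20=40, M6→Calder 12·11=132, M7→Calder 10·20=200. Service cost 759.
{Pell}: service cost 800
{Irby}: service cost 964
Among all 6 size-1 choices, {Calder} is lowest.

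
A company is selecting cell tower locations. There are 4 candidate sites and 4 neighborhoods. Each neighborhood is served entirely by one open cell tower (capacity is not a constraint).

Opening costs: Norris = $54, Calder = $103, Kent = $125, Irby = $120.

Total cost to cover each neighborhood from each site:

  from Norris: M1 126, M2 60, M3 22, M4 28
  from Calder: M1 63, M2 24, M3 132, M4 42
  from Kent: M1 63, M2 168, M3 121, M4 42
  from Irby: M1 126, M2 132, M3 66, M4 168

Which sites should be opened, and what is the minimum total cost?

Open Norris only; minimum total cost 290.

For any fixed open set, each neighborhood goes to its cheapest open site; total = fixed + service.
{Norris}: M1→Norris 126, M2→Norris 60, M3→Norris 22, M4→Norris 28. Service 236; fixed 54; total 290.
{Norris, Calder}: service 137 + fixed 157 = 294
{Norris, Kent}: service 173 + fixed 179 = 352
{Norris, Calder, Kent, Irby}: M1→Calder 63, M2→Calder 24, M3→Norris 22, M4→Norris 28. Service 137; fixed 402; total 539.
(All 15 nonempty subsets were checked; Norris only is lowest.)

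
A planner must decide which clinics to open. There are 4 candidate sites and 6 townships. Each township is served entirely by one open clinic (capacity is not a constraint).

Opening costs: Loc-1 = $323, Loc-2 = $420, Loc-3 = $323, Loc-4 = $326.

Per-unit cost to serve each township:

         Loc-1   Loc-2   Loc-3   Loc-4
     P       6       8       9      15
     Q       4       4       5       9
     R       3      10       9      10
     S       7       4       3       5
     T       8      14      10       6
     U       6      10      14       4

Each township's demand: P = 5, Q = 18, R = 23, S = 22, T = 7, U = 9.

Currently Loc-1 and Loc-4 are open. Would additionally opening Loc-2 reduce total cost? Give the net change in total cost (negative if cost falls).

Current service cost with {Loc-1, Loc-4}: 359.
Adding Loc-2: each township re-picks its cheapest; new service cost 337, saving 22.
Extra fixed cost: 420. Net change = 420 − 22 = 398.
(Totals: 1008 → 1406.)

No — net change +398 (cost rises by 398).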